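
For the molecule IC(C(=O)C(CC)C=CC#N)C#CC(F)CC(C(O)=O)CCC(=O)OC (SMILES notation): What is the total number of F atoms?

1

Scan the SMILES for F atoms (remember two-letter symbols like Cl and Br are single atoms).
Fluorine count: 1.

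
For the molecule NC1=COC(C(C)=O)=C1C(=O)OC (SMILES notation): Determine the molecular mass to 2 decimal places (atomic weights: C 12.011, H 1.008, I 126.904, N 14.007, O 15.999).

183.16 g/mol

First, the molecular formula is C8H9NO4 (counting implicit H from valence).
  C: 8 × 12.011 = 96.088
  H: 9 × 1.008 = 9.072
  N: 1 × 14.007 = 14.007
  O: 4 × 15.999 = 63.996
Sum: 8×12.011 + 9×1.008 + 1×14.007 + 4×15.999 = 183.163 → 183.16 g/mol.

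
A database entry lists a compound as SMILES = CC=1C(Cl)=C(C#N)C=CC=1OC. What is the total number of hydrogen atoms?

8

Walk through each heavy atom and fill implicit hydrogens from standard valence (C 4, N 3, O 2, S 2, halogen 1):
  atom 1: C, bond orders sum to 1 (valence 4) → 3 H
  atom 2: C, bond orders sum to 4 (valence 4) → 0 H
  atom 3: C, bond orders sum to 4 (valence 4) → 0 H
  atom 4: Cl (halogen, monovalent) → 0 H
  atom 5: C, bond orders sum to 4 (valence 4) → 0 H
  atom 6: C, bond orders sum to 4 (valence 4) → 0 H
  atom 7: N, bond orders sum to 3 (valence 3) → 0 H
  atom 8: C, bond orders sum to 3 (valence 4) → 1 H
  atom 9: C, bond orders sum to 3 (valence 4) → 1 H
  atom 10: C, bond orders sum to 4 (valence 4) → 0 H
  atom 11: O, bond orders sum to 2 (valence 2) → 0 H
  atom 12: C, bond orders sum to 1 (valence 4) → 3 H
Total hydrogens: 8.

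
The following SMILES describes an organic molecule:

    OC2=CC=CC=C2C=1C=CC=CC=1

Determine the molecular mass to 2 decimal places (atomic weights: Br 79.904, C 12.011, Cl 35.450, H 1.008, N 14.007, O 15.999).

170.21 g/mol

First, the molecular formula is C12H10O (counting implicit H from valence).
  C: 12 × 12.011 = 144.132
  H: 10 × 1.008 = 10.080
  O: 1 × 15.999 = 15.999
Sum: 12×12.011 + 10×1.008 + 1×15.999 = 170.211 → 170.21 g/mol.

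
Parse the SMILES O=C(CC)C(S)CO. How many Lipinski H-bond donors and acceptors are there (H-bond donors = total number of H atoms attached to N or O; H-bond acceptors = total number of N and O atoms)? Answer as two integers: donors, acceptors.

1, 2

Donors: find every N or O and count the H atoms it carries.
  atom 1 (O): bond orders sum to 2 → 0 H
  atom 8 (O): bond orders sum to 1 → 1 H
Lipinski HBD = 1.
Acceptors: N atoms = 0, O atoms = 2 → HBA = 2.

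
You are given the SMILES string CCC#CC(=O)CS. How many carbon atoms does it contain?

Count every carbon token in the SMILES (each C, including those in ring-closure positions and inside branches).
Carbon count: 6.

6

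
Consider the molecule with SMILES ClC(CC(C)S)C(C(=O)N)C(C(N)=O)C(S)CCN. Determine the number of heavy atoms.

19

Every atom symbol written in the SMILES (organic subset) is one heavy atom; implicit H are not written.
Heavy atoms by element → C:11, Cl:1, N:3, O:2, S:2.
Total: 19.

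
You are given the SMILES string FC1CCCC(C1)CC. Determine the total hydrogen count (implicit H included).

Walk through each heavy atom and fill implicit hydrogens from standard valence (C 4, N 3, O 2, S 2, halogen 1):
  atom 1: F (halogen, monovalent) → 0 H
  atom 2: C, bond orders sum to 3 (valence 4) → 1 H
  atom 3: C, bond orders sum to 2 (valence 4) → 2 H
  atom 4: C, bond orders sum to 2 (valence 4) → 2 H
  atom 5: C, bond orders sum to 2 (valence 4) → 2 H
  atom 6: C, bond orders sum to 3 (valence 4) → 1 H
  atom 7: C, bond orders sum to 2 (valence 4) → 2 H
  atom 8: C, bond orders sum to 2 (valence 4) → 2 H
  atom 9: C, bond orders sum to 1 (valence 4) → 3 H
Total hydrogens: 15.

15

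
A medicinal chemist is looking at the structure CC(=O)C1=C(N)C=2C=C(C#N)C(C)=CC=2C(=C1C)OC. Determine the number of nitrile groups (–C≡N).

The nitrile motif appears at heavy-atom position 10 in the SMILES.
Other groups present: 1 ether, 1 ketone, 1 primary amine.
Nitrile count: 1.

1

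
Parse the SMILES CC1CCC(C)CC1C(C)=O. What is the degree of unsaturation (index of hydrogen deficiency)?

Degree of unsaturation = (number of rings) + (number of π bonds).
Ring closures in the SMILES: 1.
π bonds: 1 double bond (each 1 DoU) → 1 DoU from unsaturation.
Total DoU = 1 + 1 = 2.

2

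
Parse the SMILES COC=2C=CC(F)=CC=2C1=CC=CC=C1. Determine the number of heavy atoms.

Every atom symbol written in the SMILES (organic subset) is one heavy atom; implicit H are not written.
Heavy atoms by element → C:13, F:1, O:1.
Total: 15.

15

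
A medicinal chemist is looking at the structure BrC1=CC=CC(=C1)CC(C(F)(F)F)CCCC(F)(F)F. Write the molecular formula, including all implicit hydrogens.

C13H13BrF6

Walk through each heavy atom and fill implicit hydrogens from standard valence (C 4, N 3, O 2, S 2, halogen 1):
  atom 1: Br (halogen, monovalent) → 0 H
  atom 2: C, bond orders sum to 4 (valence 4) → 0 H
  atom 3: C, bond orders sum to 3 (valence 4) → 1 H
  atom 4: C, bond orders sum to 3 (valence 4) → 1 H
  atom 5: C, bond orders sum to 3 (valence 4) → 1 H
  atom 6: C, bond orders sum to 4 (valence 4) → 0 H
  atom 7: C, bond orders sum to 3 (valence 4) → 1 H
  atom 8: C, bond orders sum to 2 (valence 4) → 2 H
  atom 9: C, bond orders sum to 3 (valence 4) → 1 H
  atom 10: C, bond orders sum to 4 (valence 4) → 0 H
  atom 11: F (halogen, monovalent) → 0 H
  atom 12: F (halogen, monovalent) → 0 H
  atom 13: F (halogen, monovalent) → 0 H
  atom 14: C, bond orders sum to 2 (valence 4) → 2 H
  atom 15: C, bond orders sum to 2 (valence 4) → 2 H
  atom 16: C, bond orders sum to 2 (valence 4) → 2 H
  atom 17: C, bond orders sum to 4 (valence 4) → 0 H
  atom 18: F (halogen, monovalent) → 0 H
  atom 19: F (halogen, monovalent) → 0 H
  atom 20: F (halogen, monovalent) → 0 H
Totals → C:13, H:13, Br:1, F:6.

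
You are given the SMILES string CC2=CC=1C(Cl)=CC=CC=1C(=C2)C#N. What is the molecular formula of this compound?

C12H8ClN

Walk through each heavy atom and fill implicit hydrogens from standard valence (C 4, N 3, O 2, S 2, halogen 1):
  atom 1: C, bond orders sum to 1 (valence 4) → 3 H
  atom 2: C, bond orders sum to 4 (valence 4) → 0 H
  atom 3: C, bond orders sum to 3 (valence 4) → 1 H
  atom 4: C, bond orders sum to 4 (valence 4) → 0 H
  atom 5: C, bond orders sum to 4 (valence 4) → 0 H
  atom 6: Cl (halogen, monovalent) → 0 H
  atom 7: C, bond orders sum to 3 (valence 4) → 1 H
  atom 8: C, bond orders sum to 3 (valence 4) → 1 H
  atom 9: C, bond orders sum to 3 (valence 4) → 1 H
  atom 10: C, bond orders sum to 4 (valence 4) → 0 H
  atom 11: C, bond orders sum to 4 (valence 4) → 0 H
  atom 12: C, bond orders sum to 3 (valence 4) → 1 H
  atom 13: C, bond orders sum to 4 (valence 4) → 0 H
  atom 14: N, bond orders sum to 3 (valence 3) → 0 H
Totals → C:12, H:8, Cl:1, N:1.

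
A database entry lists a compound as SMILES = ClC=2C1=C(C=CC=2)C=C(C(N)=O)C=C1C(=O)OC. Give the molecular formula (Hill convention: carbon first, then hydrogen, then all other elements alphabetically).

Walk through each heavy atom and fill implicit hydrogens from standard valence (C 4, N 3, O 2, S 2, halogen 1):
  atom 1: Cl (halogen, monovalent) → 0 H
  atom 2: C, bond orders sum to 4 (valence 4) → 0 H
  atom 3: C, bond orders sum to 4 (valence 4) → 0 H
  atom 4: C, bond orders sum to 4 (valence 4) → 0 H
  atom 5: C, bond orders sum to 3 (valence 4) → 1 H
  atom 6: C, bond orders sum to 3 (valence 4) → 1 H
  atom 7: C, bond orders sum to 3 (valence 4) → 1 H
  atom 8: C, bond orders sum to 3 (valence 4) → 1 H
  atom 9: C, bond orders sum to 4 (valence 4) → 0 H
  atom 10: C, bond orders sum to 4 (valence 4) → 0 H
  atom 11: N, bond orders sum to 1 (valence 3) → 2 H
  atom 12: O, bond orders sum to 2 (valence 2) → 0 H
  atom 13: C, bond orders sum to 3 (valence 4) → 1 H
  atom 14: C, bond orders sum to 4 (valence 4) → 0 H
  atom 15: C, bond orders sum to 4 (valence 4) → 0 H
  atom 16: O, bond orders sum to 2 (valence 2) → 0 H
  atom 17: O, bond orders sum to 2 (valence 2) → 0 H
  atom 18: C, bond orders sum to 1 (valence 4) → 3 H
Totals → C:13, H:10, Cl:1, N:1, O:3.
In Hill order: C13H10ClNO3.

C13H10ClNO3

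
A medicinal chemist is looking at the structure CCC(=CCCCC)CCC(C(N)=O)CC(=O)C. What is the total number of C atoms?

15

Count every carbon token in the SMILES (each C, including those in ring-closure positions and inside branches).
Carbon count: 15.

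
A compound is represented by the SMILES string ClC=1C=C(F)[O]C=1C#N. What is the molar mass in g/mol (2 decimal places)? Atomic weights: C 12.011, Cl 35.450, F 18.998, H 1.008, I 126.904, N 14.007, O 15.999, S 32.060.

145.52 g/mol

First, the molecular formula is C5HClFNO (counting implicit H from valence).
  C: 5 × 12.011 = 60.055
  Cl: 1 × 35.450 = 35.450
  F: 1 × 18.998 = 18.998
  H: 1 × 1.008 = 1.008
  N: 1 × 14.007 = 14.007
  O: 1 × 15.999 = 15.999
Sum: 5×12.011 + 1×35.450 + 1×18.998 + 1×1.008 + 1×14.007 + 1×15.999 = 145.517 → 145.52 g/mol.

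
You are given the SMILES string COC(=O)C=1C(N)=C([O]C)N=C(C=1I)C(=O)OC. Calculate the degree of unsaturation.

6

Molecular formula: C10H11IN2O5.
DoU = (2C + 2 + N − H − X) / 2, where X is the halogen count and O/S are ignored.
    = (2·10 + 2 + 2 − 11 − 1) / 2 = 12 / 2 = 6.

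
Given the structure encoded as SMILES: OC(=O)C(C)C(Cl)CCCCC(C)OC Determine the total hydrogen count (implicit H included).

21

Walk through each heavy atom and fill implicit hydrogens from standard valence (C 4, N 3, O 2, S 2, halogen 1):
  atom 1: O, bond orders sum to 1 (valence 2) → 1 H
  atom 2: C, bond orders sum to 4 (valence 4) → 0 H
  atom 3: O, bond orders sum to 2 (valence 2) → 0 H
  atom 4: C, bond orders sum to 3 (valence 4) → 1 H
  atom 5: C, bond orders sum to 1 (valence 4) → 3 H
  atom 6: C, bond orders sum to 3 (valence 4) → 1 H
  atom 7: Cl (halogen, monovalent) → 0 H
  atom 8: C, bond orders sum to 2 (valence 4) → 2 H
  atom 9: C, bond orders sum to 2 (valence 4) → 2 H
  atom 10: C, bond orders sum to 2 (valence 4) → 2 H
  atom 11: C, bond orders sum to 2 (valence 4) → 2 H
  atom 12: C, bond orders sum to 3 (valence 4) → 1 H
  atom 13: C, bond orders sum to 1 (valence 4) → 3 H
  atom 14: O, bond orders sum to 2 (valence 2) → 0 H
  atom 15: C, bond orders sum to 1 (valence 4) → 3 H
Total hydrogens: 21.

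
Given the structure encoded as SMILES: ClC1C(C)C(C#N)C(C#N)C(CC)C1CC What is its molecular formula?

Walk through each heavy atom and fill implicit hydrogens from standard valence (C 4, N 3, O 2, S 2, halogen 1):
  atom 1: Cl (halogen, monovalent) → 0 H
  atom 2: C, bond orders sum to 3 (valence 4) → 1 H
  atom 3: C, bond orders sum to 3 (valence 4) → 1 H
  atom 4: C, bond orders sum to 1 (valence 4) → 3 H
  atom 5: C, bond orders sum to 3 (valence 4) → 1 H
  atom 6: C, bond orders sum to 4 (valence 4) → 0 H
  atom 7: N, bond orders sum to 3 (valence 3) → 0 H
  atom 8: C, bond orders sum to 3 (valence 4) → 1 H
  atom 9: C, bond orders sum to 4 (valence 4) → 0 H
  atom 10: N, bond orders sum to 3 (valence 3) → 0 H
  atom 11: C, bond orders sum to 3 (valence 4) → 1 H
  atom 12: C, bond orders sum to 2 (valence 4) → 2 H
  atom 13: C, bond orders sum to 1 (valence 4) → 3 H
  atom 14: C, bond orders sum to 3 (valence 4) → 1 H
  atom 15: C, bond orders sum to 2 (valence 4) → 2 H
  atom 16: C, bond orders sum to 1 (valence 4) → 3 H
Totals → C:13, H:19, Cl:1, N:2.
In Hill order: C13H19ClN2.

C13H19ClN2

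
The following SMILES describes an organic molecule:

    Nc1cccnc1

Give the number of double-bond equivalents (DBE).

4

Molecular formula: C5H6N2.
DoU = (2C + 2 + N − H − X) / 2, where X is the halogen count and O/S are ignored.
    = (2·5 + 2 + 2 − 6 − 0) / 2 = 8 / 2 = 4.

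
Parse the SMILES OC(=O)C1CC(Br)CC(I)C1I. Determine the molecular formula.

Walk through each heavy atom and fill implicit hydrogens from standard valence (C 4, N 3, O 2, S 2, halogen 1):
  atom 1: O, bond orders sum to 1 (valence 2) → 1 H
  atom 2: C, bond orders sum to 4 (valence 4) → 0 H
  atom 3: O, bond orders sum to 2 (valence 2) → 0 H
  atom 4: C, bond orders sum to 3 (valence 4) → 1 H
  atom 5: C, bond orders sum to 2 (valence 4) → 2 H
  atom 6: C, bond orders sum to 3 (valence 4) → 1 H
  atom 7: Br (halogen, monovalent) → 0 H
  atom 8: C, bond orders sum to 2 (valence 4) → 2 H
  atom 9: C, bond orders sum to 3 (valence 4) → 1 H
  atom 10: I (halogen, monovalent) → 0 H
  atom 11: C, bond orders sum to 3 (valence 4) → 1 H
  atom 12: I (halogen, monovalent) → 0 H
Totals → C:7, H:9, Br:1, I:2, O:2.
In Hill order: C7H9BrI2O2.

C7H9BrI2O2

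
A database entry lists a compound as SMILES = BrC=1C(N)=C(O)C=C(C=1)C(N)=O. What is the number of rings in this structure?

1

In SMILES, each pair of matching ring-closure digits denotes one ring-closing bond; the number of such bonds equals the number of independent rings.
Ring-closure bonds here: 1.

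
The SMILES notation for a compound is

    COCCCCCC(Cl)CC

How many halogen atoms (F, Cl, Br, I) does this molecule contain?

Halogen atoms appear at heavy-atom position 9 (1×Cl).
Other groups present: 1 ether.
Halogen count: 1.

1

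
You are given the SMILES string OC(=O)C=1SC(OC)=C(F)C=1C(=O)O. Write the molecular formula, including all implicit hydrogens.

C7H5FO5S

Walk through each heavy atom and fill implicit hydrogens from standard valence (C 4, N 3, O 2, S 2, halogen 1):
  atom 1: O, bond orders sum to 1 (valence 2) → 1 H
  atom 2: C, bond orders sum to 4 (valence 4) → 0 H
  atom 3: O, bond orders sum to 2 (valence 2) → 0 H
  atom 4: C, bond orders sum to 4 (valence 4) → 0 H
  atom 5: S, bond orders sum to 2 (valence 2) → 0 H
  atom 6: C, bond orders sum to 4 (valence 4) → 0 H
  atom 7: O, bond orders sum to 2 (valence 2) → 0 H
  atom 8: C, bond orders sum to 1 (valence 4) → 3 H
  atom 9: C, bond orders sum to 4 (valence 4) → 0 H
  atom 10: F (halogen, monovalent) → 0 H
  atom 11: C, bond orders sum to 4 (valence 4) → 0 H
  atom 12: C, bond orders sum to 4 (valence 4) → 0 H
  atom 13: O, bond orders sum to 2 (valence 2) → 0 H
  atom 14: O, bond orders sum to 1 (valence 2) → 1 H
Totals → C:7, H:5, F:1, O:5, S:1.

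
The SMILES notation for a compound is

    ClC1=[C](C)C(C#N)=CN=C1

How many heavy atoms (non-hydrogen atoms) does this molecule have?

Every atom symbol written in the SMILES (organic subset) is one heavy atom; implicit H are not written.
Heavy atoms by element → C:7, Cl:1, N:2.
Total: 10.

10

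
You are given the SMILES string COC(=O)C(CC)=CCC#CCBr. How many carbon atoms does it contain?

Count every carbon token in the SMILES (each C, including those in ring-closure positions and inside branches).
Carbon count: 10.

10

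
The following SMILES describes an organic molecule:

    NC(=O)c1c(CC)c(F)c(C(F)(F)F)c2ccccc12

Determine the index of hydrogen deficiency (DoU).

Molecular formula: C14H11F4NO.
DoU = (2C + 2 + N − H − X) / 2, where X is the halogen count and O/S are ignored.
    = (2·14 + 2 + 1 − 11 − 4) / 2 = 16 / 2 = 8.

8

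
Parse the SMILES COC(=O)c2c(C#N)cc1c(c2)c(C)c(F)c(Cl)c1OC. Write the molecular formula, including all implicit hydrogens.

Walk through each heavy atom and fill implicit hydrogens from standard valence (C 4, N 3, O 2, S 2, halogen 1); for lowercase aromatic atoms, an aromatic c carries 1 H when it has two neighbours and 0 H with three, and aromatic n carries 0 H:
  atom 1: C, bond orders sum to 1 (valence 4) → 3 H
  atom 2: O, bond orders sum to 2 (valence 2) → 0 H
  atom 3: C, bond orders sum to 4 (valence 4) → 0 H
  atom 4: O, bond orders sum to 2 (valence 2) → 0 H
  atom 5: aromatic c, 3 neighbours → 0 H
  atom 6: aromatic c, 3 neighbours → 0 H
  atom 7: C, bond orders sum to 4 (valence 4) → 0 H
  atom 8: N, bond orders sum to 3 (valence 3) → 0 H
  atom 9: aromatic c, 2 neighbours → 1 H
  atom 10: aromatic c, 3 neighbours → 0 H
  atom 11: aromatic c, 3 neighbours → 0 H
  atom 12: aromatic c, 2 neighbours → 1 H
  atom 13: aromatic c, 3 neighbours → 0 H
  atom 14: C, bond orders sum to 1 (valence 4) → 3 H
  atom 15: aromatic c, 3 neighbours → 0 H
  atom 16: F (halogen, monovalent) → 0 H
  atom 17: aromatic c, 3 neighbours → 0 H
  atom 18: Cl (halogen, monovalent) → 0 H
  atom 19: aromatic c, 3 neighbours → 0 H
  atom 20: O, bond orders sum to 2 (valence 2) → 0 H
  atom 21: C, bond orders sum to 1 (valence 4) → 3 H
Totals → C:15, H:11, Cl:1, F:1, N:1, O:3.

C15H11ClFNO3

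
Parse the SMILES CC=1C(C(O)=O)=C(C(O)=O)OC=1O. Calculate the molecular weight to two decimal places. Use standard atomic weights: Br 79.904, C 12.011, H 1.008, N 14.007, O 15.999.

186.12 g/mol

First, the molecular formula is C7H6O6 (counting implicit H from valence).
  C: 7 × 12.011 = 84.077
  H: 6 × 1.008 = 6.048
  O: 6 × 15.999 = 95.994
Sum: 7×12.011 + 6×1.008 + 6×15.999 = 186.119 → 186.12 g/mol.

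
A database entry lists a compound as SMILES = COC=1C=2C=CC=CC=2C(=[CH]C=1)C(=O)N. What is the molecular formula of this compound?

C12H11NO2

Walk through each heavy atom and fill implicit hydrogens from standard valence (C 4, N 3, O 2, S 2, halogen 1):
  atom 1: C, bond orders sum to 1 (valence 4) → 3 H
  atom 2: O, bond orders sum to 2 (valence 2) → 0 H
  atom 3: C, bond orders sum to 4 (valence 4) → 0 H
  atom 4: C, bond orders sum to 4 (valence 4) → 0 H
  atom 5: C, bond orders sum to 3 (valence 4) → 1 H
  atom 6: C, bond orders sum to 3 (valence 4) → 1 H
  atom 7: C, bond orders sum to 3 (valence 4) → 1 H
  atom 8: C, bond orders sum to 3 (valence 4) → 1 H
  atom 9: C, bond orders sum to 4 (valence 4) → 0 H
  atom 10: C, bond orders sum to 4 (valence 4) → 0 H
  atom 11: C with explicit H count 1
  atom 12: C, bond orders sum to 3 (valence 4) → 1 H
  atom 13: C, bond orders sum to 4 (valence 4) → 0 H
  atom 14: O, bond orders sum to 2 (valence 2) → 0 H
  atom 15: N, bond orders sum to 1 (valence 3) → 2 H
Totals → C:12, H:11, N:1, O:2.
In Hill order: C12H11NO2.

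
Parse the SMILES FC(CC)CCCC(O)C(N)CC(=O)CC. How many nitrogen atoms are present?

Scan the SMILES for N atoms (remember two-letter symbols like Cl and Br are single atoms).
Nitrogen count: 1.

1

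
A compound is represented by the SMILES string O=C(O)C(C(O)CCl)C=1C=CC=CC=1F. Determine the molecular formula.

Walk through each heavy atom and fill implicit hydrogens from standard valence (C 4, N 3, O 2, S 2, halogen 1):
  atom 1: O, bond orders sum to 2 (valence 2) → 0 H
  atom 2: C, bond orders sum to 4 (valence 4) → 0 H
  atom 3: O, bond orders sum to 1 (valence 2) → 1 H
  atom 4: C, bond orders sum to 3 (valence 4) → 1 H
  atom 5: C, bond orders sum to 3 (valence 4) → 1 H
  atom 6: O, bond orders sum to 1 (valence 2) → 1 H
  atom 7: C, bond orders sum to 2 (valence 4) → 2 H
  atom 8: Cl (halogen, monovalent) → 0 H
  atom 9: C, bond orders sum to 4 (valence 4) → 0 H
  atom 10: C, bond orders sum to 3 (valence 4) → 1 H
  atom 11: C, bond orders sum to 3 (valence 4) → 1 H
  atom 12: C, bond orders sum to 3 (valence 4) → 1 H
  atom 13: C, bond orders sum to 3 (valence 4) → 1 H
  atom 14: C, bond orders sum to 4 (valence 4) → 0 H
  atom 15: F (halogen, monovalent) → 0 H
Totals → C:10, H:10, Cl:1, F:1, O:3.

C10H10ClFO3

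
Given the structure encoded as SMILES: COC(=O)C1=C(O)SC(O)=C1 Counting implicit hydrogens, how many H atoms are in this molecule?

6

Walk through each heavy atom and fill implicit hydrogens from standard valence (C 4, N 3, O 2, S 2, halogen 1):
  atom 1: C, bond orders sum to 1 (valence 4) → 3 H
  atom 2: O, bond orders sum to 2 (valence 2) → 0 H
  atom 3: C, bond orders sum to 4 (valence 4) → 0 H
  atom 4: O, bond orders sum to 2 (valence 2) → 0 H
  atom 5: C, bond orders sum to 4 (valence 4) → 0 H
  atom 6: C, bond orders sum to 4 (valence 4) → 0 H
  atom 7: O, bond orders sum to 1 (valence 2) → 1 H
  atom 8: S, bond orders sum to 2 (valence 2) → 0 H
  atom 9: C, bond orders sum to 4 (valence 4) → 0 H
  atom 10: O, bond orders sum to 1 (valence 2) → 1 H
  atom 11: C, bond orders sum to 3 (valence 4) → 1 H
Total hydrogens: 6.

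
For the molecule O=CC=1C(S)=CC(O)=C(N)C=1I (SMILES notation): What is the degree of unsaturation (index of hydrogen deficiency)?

Degree of unsaturation = (number of rings) + (number of π bonds).
Ring closures in the SMILES: 1.
π bonds: 4 double bonds (each 1 DoU) → 4 DoU from unsaturation.
Total DoU = 1 + 4 = 5.

5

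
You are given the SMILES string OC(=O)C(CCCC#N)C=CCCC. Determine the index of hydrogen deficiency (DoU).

Molecular formula: C11H17NO2.
DoU = (2C + 2 + N − H − X) / 2, where X is the halogen count and O/S are ignored.
    = (2·11 + 2 + 1 − 17 − 0) / 2 = 8 / 2 = 4.

4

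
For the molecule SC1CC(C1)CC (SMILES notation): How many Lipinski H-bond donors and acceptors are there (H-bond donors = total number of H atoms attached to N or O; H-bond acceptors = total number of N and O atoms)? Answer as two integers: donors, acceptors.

0, 0

Donors: find every N or O and count the H atoms it carries.
  (no N or O atoms present)
Lipinski HBD = 0.
Acceptors: N atoms = 0, O atoms = 0 → HBA = 0.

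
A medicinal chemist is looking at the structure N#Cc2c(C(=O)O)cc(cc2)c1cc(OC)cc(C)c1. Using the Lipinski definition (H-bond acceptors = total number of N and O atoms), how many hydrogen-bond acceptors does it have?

4

N atoms: 1; O atoms: 3.
Lipinski HBA = 1 + 3 = 4.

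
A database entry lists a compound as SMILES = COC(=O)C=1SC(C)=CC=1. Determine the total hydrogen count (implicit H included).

8

Walk through each heavy atom and fill implicit hydrogens from standard valence (C 4, N 3, O 2, S 2, halogen 1):
  atom 1: C, bond orders sum to 1 (valence 4) → 3 H
  atom 2: O, bond orders sum to 2 (valence 2) → 0 H
  atom 3: C, bond orders sum to 4 (valence 4) → 0 H
  atom 4: O, bond orders sum to 2 (valence 2) → 0 H
  atom 5: C, bond orders sum to 4 (valence 4) → 0 H
  atom 6: S, bond orders sum to 2 (valence 2) → 0 H
  atom 7: C, bond orders sum to 4 (valence 4) → 0 H
  atom 8: C, bond orders sum to 1 (valence 4) → 3 H
  atom 9: C, bond orders sum to 3 (valence 4) → 1 H
  atom 10: C, bond orders sum to 3 (valence 4) → 1 H
Total hydrogens: 8.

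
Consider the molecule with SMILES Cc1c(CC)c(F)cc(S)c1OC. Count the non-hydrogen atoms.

Every atom symbol written in the SMILES (organic subset) is one heavy atom; implicit H are not written.
Heavy atoms by element → C:10, F:1, O:1, S:1.
Total: 13.

13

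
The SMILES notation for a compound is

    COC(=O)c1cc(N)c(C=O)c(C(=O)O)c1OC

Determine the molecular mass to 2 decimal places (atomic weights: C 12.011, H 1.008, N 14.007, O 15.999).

First, the molecular formula is C11H11NO6 (counting implicit H from valence).
  C: 11 × 12.011 = 132.121
  H: 11 × 1.008 = 11.088
  N: 1 × 14.007 = 14.007
  O: 6 × 15.999 = 95.994
Sum: 11×12.011 + 11×1.008 + 1×14.007 + 6×15.999 = 253.210 → 253.21 g/mol.

253.21 g/mol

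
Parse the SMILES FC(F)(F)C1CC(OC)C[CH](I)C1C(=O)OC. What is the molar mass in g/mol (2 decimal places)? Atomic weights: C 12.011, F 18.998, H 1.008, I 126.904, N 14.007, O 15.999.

First, the molecular formula is C10H14F3IO3 (counting implicit H from valence).
  C: 10 × 12.011 = 120.110
  F: 3 × 18.998 = 56.994
  H: 14 × 1.008 = 14.112
  I: 1 × 126.904 = 126.904
  O: 3 × 15.999 = 47.997
Sum: 10×12.011 + 3×18.998 + 14×1.008 + 1×126.904 + 3×15.999 = 366.117 → 366.12 g/mol.

366.12 g/mol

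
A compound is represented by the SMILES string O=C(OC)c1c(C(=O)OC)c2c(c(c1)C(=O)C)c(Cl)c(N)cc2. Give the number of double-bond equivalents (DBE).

Molecular formula: C16H14ClNO5.
DoU = (2C + 2 + N − H − X) / 2, where X is the halogen count and O/S are ignored.
    = (2·16 + 2 + 1 − 14 − 1) / 2 = 20 / 2 = 10.

10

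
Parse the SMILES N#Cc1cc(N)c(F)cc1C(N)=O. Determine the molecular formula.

C8H6FN3O

Walk through each heavy atom and fill implicit hydrogens from standard valence (C 4, N 3, O 2, S 2, halogen 1); for lowercase aromatic atoms, an aromatic c carries 1 H when it has two neighbours and 0 H with three, and aromatic n carries 0 H:
  atom 1: N, bond orders sum to 3 (valence 3) → 0 H
  atom 2: C, bond orders sum to 4 (valence 4) → 0 H
  atom 3: aromatic c, 3 neighbours → 0 H
  atom 4: aromatic c, 2 neighbours → 1 H
  atom 5: aromatic c, 3 neighbours → 0 H
  atom 6: N, bond orders sum to 1 (valence 3) → 2 H
  atom 7: aromatic c, 3 neighbours → 0 H
  atom 8: F (halogen, monovalent) → 0 H
  atom 9: aromatic c, 2 neighbours → 1 H
  atom 10: aromatic c, 3 neighbours → 0 H
  atom 11: C, bond orders sum to 4 (valence 4) → 0 H
  atom 12: N, bond orders sum to 1 (valence 3) → 2 H
  atom 13: O, bond orders sum to 2 (valence 2) → 0 H
Totals → C:8, H:6, F:1, N:3, O:1.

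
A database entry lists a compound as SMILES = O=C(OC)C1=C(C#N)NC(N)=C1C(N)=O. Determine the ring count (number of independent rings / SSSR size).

In SMILES, each pair of matching ring-closure digits denotes one ring-closing bond; the number of such bonds equals the number of independent rings.
Ring-closure bonds here: 1.

1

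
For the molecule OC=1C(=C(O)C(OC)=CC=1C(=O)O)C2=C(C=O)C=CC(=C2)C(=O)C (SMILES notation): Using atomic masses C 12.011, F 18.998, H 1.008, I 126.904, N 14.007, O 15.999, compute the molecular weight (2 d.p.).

330.29 g/mol

First, the molecular formula is C17H14O7 (counting implicit H from valence).
  C: 17 × 12.011 = 204.187
  H: 14 × 1.008 = 14.112
  O: 7 × 15.999 = 111.993
Sum: 17×12.011 + 14×1.008 + 7×15.999 = 330.292 → 330.29 g/mol.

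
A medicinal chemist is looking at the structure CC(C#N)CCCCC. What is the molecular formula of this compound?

C8H15N

Walk through each heavy atom and fill implicit hydrogens from standard valence (C 4, N 3, O 2, S 2, halogen 1):
  atom 1: C, bond orders sum to 1 (valence 4) → 3 H
  atom 2: C, bond orders sum to 3 (valence 4) → 1 H
  atom 3: C, bond orders sum to 4 (valence 4) → 0 H
  atom 4: N, bond orders sum to 3 (valence 3) → 0 H
  atom 5: C, bond orders sum to 2 (valence 4) → 2 H
  atom 6: C, bond orders sum to 2 (valence 4) → 2 H
  atom 7: C, bond orders sum to 2 (valence 4) → 2 H
  atom 8: C, bond orders sum to 2 (valence 4) → 2 H
  atom 9: C, bond orders sum to 1 (valence 4) → 3 H
Totals → C:8, H:15, N:1.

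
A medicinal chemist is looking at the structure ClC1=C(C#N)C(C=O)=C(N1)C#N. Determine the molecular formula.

C7H2ClN3O

Walk through each heavy atom and fill implicit hydrogens from standard valence (C 4, N 3, O 2, S 2, halogen 1):
  atom 1: Cl (halogen, monovalent) → 0 H
  atom 2: C, bond orders sum to 4 (valence 4) → 0 H
  atom 3: C, bond orders sum to 4 (valence 4) → 0 H
  atom 4: C, bond orders sum to 4 (valence 4) → 0 H
  atom 5: N, bond orders sum to 3 (valence 3) → 0 H
  atom 6: C, bond orders sum to 4 (valence 4) → 0 H
  atom 7: C, bond orders sum to 3 (valence 4) → 1 H
  atom 8: O, bond orders sum to 2 (valence 2) → 0 H
  atom 9: C, bond orders sum to 4 (valence 4) → 0 H
  atom 10: N, bond orders sum to 2 (valence 3) → 1 H
  atom 11: C, bond orders sum to 4 (valence 4) → 0 H
  atom 12: N, bond orders sum to 3 (valence 3) → 0 H
Totals → C:7, H:2, Cl:1, N:3, O:1.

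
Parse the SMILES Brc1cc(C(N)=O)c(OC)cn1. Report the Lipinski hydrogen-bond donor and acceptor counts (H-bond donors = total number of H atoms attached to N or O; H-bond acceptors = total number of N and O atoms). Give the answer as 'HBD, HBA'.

Donors: find every N or O and count the H atoms it carries.
  atom 6 (N): bond orders sum to 1 → 2 H
  atom 7 (O): bond orders sum to 2 → 0 H
  atom 9 (O): bond orders sum to 2 → 0 H
  atom 12 (N): bond orders sum to 3 → 0 H
Lipinski HBD = 2.
Acceptors: N atoms = 2, O atoms = 2 → HBA = 4.

2, 4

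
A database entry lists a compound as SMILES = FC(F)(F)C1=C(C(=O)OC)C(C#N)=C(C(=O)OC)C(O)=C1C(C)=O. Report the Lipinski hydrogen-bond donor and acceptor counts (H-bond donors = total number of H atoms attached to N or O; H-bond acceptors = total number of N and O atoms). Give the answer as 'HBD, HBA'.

1, 7

Donors: find every N or O and count the H atoms it carries.
  atom 8 (O): bond orders sum to 2 → 0 H
  atom 9 (O): bond orders sum to 2 → 0 H
  atom 13 (N): bond orders sum to 3 → 0 H
  atom 16 (O): bond orders sum to 2 → 0 H
  atom 17 (O): bond orders sum to 2 → 0 H
  atom 20 (O): bond orders sum to 1 → 1 H
  atom 24 (O): bond orders sum to 2 → 0 H
Lipinski HBD = 1.
Acceptors: N atoms = 1, O atoms = 6 → HBA = 7.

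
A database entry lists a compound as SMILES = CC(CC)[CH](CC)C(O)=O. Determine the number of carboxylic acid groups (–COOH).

The carboxylic acid motif appears at heavy-atom position 8 in the SMILES.
Carboxylic acid count: 1.

1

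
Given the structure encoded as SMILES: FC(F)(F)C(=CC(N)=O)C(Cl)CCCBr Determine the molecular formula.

C8H10BrClF3NO

Walk through each heavy atom and fill implicit hydrogens from standard valence (C 4, N 3, O 2, S 2, halogen 1):
  atom 1: F (halogen, monovalent) → 0 H
  atom 2: C, bond orders sum to 4 (valence 4) → 0 H
  atom 3: F (halogen, monovalent) → 0 H
  atom 4: F (halogen, monovalent) → 0 H
  atom 5: C, bond orders sum to 4 (valence 4) → 0 H
  atom 6: C, bond orders sum to 3 (valence 4) → 1 H
  atom 7: C, bond orders sum to 4 (valence 4) → 0 H
  atom 8: N, bond orders sum to 1 (valence 3) → 2 H
  atom 9: O, bond orders sum to 2 (valence 2) → 0 H
  atom 10: C, bond orders sum to 3 (valence 4) → 1 H
  atom 11: Cl (halogen, monovalent) → 0 H
  atom 12: C, bond orders sum to 2 (valence 4) → 2 H
  atom 13: C, bond orders sum to 2 (valence 4) → 2 H
  atom 14: C, bond orders sum to 2 (valence 4) → 2 H
  atom 15: Br (halogen, monovalent) → 0 H
Totals → C:8, H:10, Br:1, Cl:1, F:3, N:1, O:1.
In Hill order: C8H10BrClF3NO.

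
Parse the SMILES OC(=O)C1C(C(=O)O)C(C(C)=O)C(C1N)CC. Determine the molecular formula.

C11H17NO5

Walk through each heavy atom and fill implicit hydrogens from standard valence (C 4, N 3, O 2, S 2, halogen 1):
  atom 1: O, bond orders sum to 1 (valence 2) → 1 H
  atom 2: C, bond orders sum to 4 (valence 4) → 0 H
  atom 3: O, bond orders sum to 2 (valence 2) → 0 H
  atom 4: C, bond orders sum to 3 (valence 4) → 1 H
  atom 5: C, bond orders sum to 3 (valence 4) → 1 H
  atom 6: C, bond orders sum to 4 (valence 4) → 0 H
  atom 7: O, bond orders sum to 2 (valence 2) → 0 H
  atom 8: O, bond orders sum to 1 (valence 2) → 1 H
  atom 9: C, bond orders sum to 3 (valence 4) → 1 H
  atom 10: C, bond orders sum to 4 (valence 4) → 0 H
  atom 11: C, bond orders sum to 1 (valence 4) → 3 H
  atom 12: O, bond orders sum to 2 (valence 2) → 0 H
  atom 13: C, bond orders sum to 3 (valence 4) → 1 H
  atom 14: C, bond orders sum to 3 (valence 4) → 1 H
  atom 15: N, bond orders sum to 1 (valence 3) → 2 H
  atom 16: C, bond orders sum to 2 (valence 4) → 2 H
  atom 17: C, bond orders sum to 1 (valence 4) → 3 H
Totals → C:11, H:17, N:1, O:5.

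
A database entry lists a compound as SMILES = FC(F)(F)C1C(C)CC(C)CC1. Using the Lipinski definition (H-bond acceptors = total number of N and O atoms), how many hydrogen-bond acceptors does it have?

N atoms: 0; O atoms: 0.
Lipinski HBA = 0 + 0 = 0.

0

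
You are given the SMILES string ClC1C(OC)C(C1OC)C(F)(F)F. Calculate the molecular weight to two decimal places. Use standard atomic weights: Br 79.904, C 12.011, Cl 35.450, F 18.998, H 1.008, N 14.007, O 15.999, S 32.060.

218.60 g/mol

First, the molecular formula is C7H10ClF3O2 (counting implicit H from valence).
  C: 7 × 12.011 = 84.077
  Cl: 1 × 35.450 = 35.450
  F: 3 × 18.998 = 56.994
  H: 10 × 1.008 = 10.080
  O: 2 × 15.999 = 31.998
Sum: 7×12.011 + 1×35.450 + 3×18.998 + 10×1.008 + 2×15.999 = 218.599 → 218.60 g/mol.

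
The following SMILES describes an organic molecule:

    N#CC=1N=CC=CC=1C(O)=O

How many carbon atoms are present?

7

Count every carbon token in the SMILES (each C, including those in ring-closure positions and inside branches).
Carbon count: 7.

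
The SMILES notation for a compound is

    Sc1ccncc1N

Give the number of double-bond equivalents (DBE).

Molecular formula: C5H6N2S.
DoU = (2C + 2 + N − H − X) / 2, where X is the halogen count and O/S are ignored.
    = (2·5 + 2 + 2 − 6 − 0) / 2 = 8 / 2 = 4.

4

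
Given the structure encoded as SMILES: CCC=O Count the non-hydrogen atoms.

4

Every atom symbol written in the SMILES (organic subset) is one heavy atom; implicit H are not written.
Heavy atoms by element → C:3, O:1.
Total: 4.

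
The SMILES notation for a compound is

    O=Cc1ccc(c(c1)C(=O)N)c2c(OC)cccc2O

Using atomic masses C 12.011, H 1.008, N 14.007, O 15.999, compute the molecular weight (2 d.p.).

First, the molecular formula is C15H13NO4 (counting implicit H from valence).
  C: 15 × 12.011 = 180.165
  H: 13 × 1.008 = 13.104
  N: 1 × 14.007 = 14.007
  O: 4 × 15.999 = 63.996
Sum: 15×12.011 + 13×1.008 + 1×14.007 + 4×15.999 = 271.272 → 271.27 g/mol.

271.27 g/mol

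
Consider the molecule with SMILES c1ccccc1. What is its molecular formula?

C6H6

Walk through each heavy atom and fill implicit hydrogens from standard valence (C 4, N 3, O 2, S 2, halogen 1); for lowercase aromatic atoms, an aromatic c carries 1 H when it has two neighbours and 0 H with three, and aromatic n carries 0 H:
  atom 1: aromatic c, 2 neighbours → 1 H
  atom 2: aromatic c, 2 neighbours → 1 H
  atom 3: aromatic c, 2 neighbours → 1 H
  atom 4: aromatic c, 2 neighbours → 1 H
  atom 5: aromatic c, 2 neighbours → 1 H
  atom 6: aromatic c, 2 neighbours → 1 H
Totals → C:6, H:6.
In Hill order: C6H6.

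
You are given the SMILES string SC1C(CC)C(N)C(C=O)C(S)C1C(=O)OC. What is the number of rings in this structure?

In SMILES, each pair of matching ring-closure digits denotes one ring-closing bond; the number of such bonds equals the number of independent rings.
Ring-closure bonds here: 1.

1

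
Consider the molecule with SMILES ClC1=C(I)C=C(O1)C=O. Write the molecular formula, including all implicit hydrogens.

C5H2ClIO2

Walk through each heavy atom and fill implicit hydrogens from standard valence (C 4, N 3, O 2, S 2, halogen 1):
  atom 1: Cl (halogen, monovalent) → 0 H
  atom 2: C, bond orders sum to 4 (valence 4) → 0 H
  atom 3: C, bond orders sum to 4 (valence 4) → 0 H
  atom 4: I (halogen, monovalent) → 0 H
  atom 5: C, bond orders sum to 3 (valence 4) → 1 H
  atom 6: C, bond orders sum to 4 (valence 4) → 0 H
  atom 7: O, bond orders sum to 2 (valence 2) → 0 H
  atom 8: C, bond orders sum to 3 (valence 4) → 1 H
  atom 9: O, bond orders sum to 2 (valence 2) → 0 H
Totals → C:5, H:2, Cl:1, I:1, O:2.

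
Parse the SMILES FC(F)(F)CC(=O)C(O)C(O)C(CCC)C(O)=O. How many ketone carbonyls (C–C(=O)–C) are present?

1

The ketone motif appears at heavy-atom position 6 in the SMILES.
Other groups present: 1 carboxylic acid, 2 hydroxyl.
Ketone count: 1.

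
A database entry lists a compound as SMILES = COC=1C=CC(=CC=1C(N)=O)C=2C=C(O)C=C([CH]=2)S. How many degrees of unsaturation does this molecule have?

9

Degree of unsaturation = (number of rings) + (number of π bonds).
Ring closures in the SMILES: 2.
π bonds: 7 double bonds (each 1 DoU) → 7 DoU from unsaturation.
Total DoU = 2 + 7 = 9.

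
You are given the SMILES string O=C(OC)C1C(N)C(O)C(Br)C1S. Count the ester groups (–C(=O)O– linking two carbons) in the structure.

The ester motif appears at heavy-atom position 2 in the SMILES.
Other groups present: 1 hydroxyl, 1 primary amine, 1 thiol.
Ester count: 1.

1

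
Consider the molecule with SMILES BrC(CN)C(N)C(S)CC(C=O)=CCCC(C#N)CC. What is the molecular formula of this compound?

C14H24BrN3OS

Walk through each heavy atom and fill implicit hydrogens from standard valence (C 4, N 3, O 2, S 2, halogen 1):
  atom 1: Br (halogen, monovalent) → 0 H
  atom 2: C, bond orders sum to 3 (valence 4) → 1 H
  atom 3: C, bond orders sum to 2 (valence 4) → 2 H
  atom 4: N, bond orders sum to 1 (valence 3) → 2 H
  atom 5: C, bond orders sum to 3 (valence 4) → 1 H
  atom 6: N, bond orders sum to 1 (valence 3) → 2 H
  atom 7: C, bond orders sum to 3 (valence 4) → 1 H
  atom 8: S, bond orders sum to 1 (valence 2) → 1 H
  atom 9: C, bond orders sum to 2 (valence 4) → 2 H
  atom 10: C, bond orders sum to 4 (valence 4) → 0 H
  atom 11: C, bond orders sum to 3 (valence 4) → 1 H
  atom 12: O, bond orders sum to 2 (valence 2) → 0 H
  atom 13: C, bond orders sum to 3 (valence 4) → 1 H
  atom 14: C, bond orders sum to 2 (valence 4) → 2 H
  atom 15: C, bond orders sum to 2 (valence 4) → 2 H
  atom 16: C, bond orders sum to 3 (valence 4) → 1 H
  atom 17: C, bond orders sum to 4 (valence 4) → 0 H
  atom 18: N, bond orders sum to 3 (valence 3) → 0 H
  atom 19: C, bond orders sum to 2 (valence 4) → 2 H
  atom 20: C, bond orders sum to 1 (valence 4) → 3 H
Totals → C:14, H:24, Br:1, N:3, O:1, S:1.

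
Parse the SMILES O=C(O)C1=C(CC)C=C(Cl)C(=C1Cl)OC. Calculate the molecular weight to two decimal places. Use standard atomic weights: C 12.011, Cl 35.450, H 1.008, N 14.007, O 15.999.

First, the molecular formula is C10H10Cl2O3 (counting implicit H from valence).
  C: 10 × 12.011 = 120.110
  Cl: 2 × 35.450 = 70.900
  H: 10 × 1.008 = 10.080
  O: 3 × 15.999 = 47.997
Sum: 10×12.011 + 2×35.450 + 10×1.008 + 3×15.999 = 249.087 → 249.09 g/mol.

249.09 g/mol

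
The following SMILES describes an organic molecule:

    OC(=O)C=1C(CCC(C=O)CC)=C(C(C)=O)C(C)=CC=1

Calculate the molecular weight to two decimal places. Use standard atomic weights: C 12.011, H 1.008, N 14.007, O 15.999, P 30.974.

First, the molecular formula is C16H20O4 (counting implicit H from valence).
  C: 16 × 12.011 = 192.176
  H: 20 × 1.008 = 20.160
  O: 4 × 15.999 = 63.996
Sum: 16×12.011 + 20×1.008 + 4×15.999 = 276.332 → 276.33 g/mol.

276.33 g/mol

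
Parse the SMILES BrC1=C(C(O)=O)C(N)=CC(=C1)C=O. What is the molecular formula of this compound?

Walk through each heavy atom and fill implicit hydrogens from standard valence (C 4, N 3, O 2, S 2, halogen 1):
  atom 1: Br (halogen, monovalent) → 0 H
  atom 2: C, bond orders sum to 4 (valence 4) → 0 H
  atom 3: C, bond orders sum to 4 (valence 4) → 0 H
  atom 4: C, bond orders sum to 4 (valence 4) → 0 H
  atom 5: O, bond orders sum to 1 (valence 2) → 1 H
  atom 6: O, bond orders sum to 2 (valence 2) → 0 H
  atom 7: C, bond orders sum to 4 (valence 4) → 0 H
  atom 8: N, bond orders sum to 1 (valence 3) → 2 H
  atom 9: C, bond orders sum to 3 (valence 4) → 1 H
  atom 10: C, bond orders sum to 4 (valence 4) → 0 H
  atom 11: C, bond orders sum to 3 (valence 4) → 1 H
  atom 12: C, bond orders sum to 3 (valence 4) → 1 H
  atom 13: O, bond orders sum to 2 (valence 2) → 0 H
Totals → C:8, H:6, Br:1, N:1, O:3.

C8H6BrNO3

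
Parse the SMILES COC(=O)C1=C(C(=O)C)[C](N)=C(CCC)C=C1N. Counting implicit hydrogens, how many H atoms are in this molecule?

18

Walk through each heavy atom and fill implicit hydrogens from standard valence (C 4, N 3, O 2, S 2, halogen 1):
  atom 1: C, bond orders sum to 1 (valence 4) → 3 H
  atom 2: O, bond orders sum to 2 (valence 2) → 0 H
  atom 3: C, bond orders sum to 4 (valence 4) → 0 H
  atom 4: O, bond orders sum to 2 (valence 2) → 0 H
  atom 5: C, bond orders sum to 4 (valence 4) → 0 H
  atom 6: C, bond orders sum to 4 (valence 4) → 0 H
  atom 7: C, bond orders sum to 4 (valence 4) → 0 H
  atom 8: O, bond orders sum to 2 (valence 2) → 0 H
  atom 9: C, bond orders sum to 1 (valence 4) → 3 H
  atom 10: C with explicit H count 0
  atom 11: N, bond orders sum to 1 (valence 3) → 2 H
  atom 12: C, bond orders sum to 4 (valence 4) → 0 H
  atom 13: C, bond orders sum to 2 (valence 4) → 2 H
  atom 14: C, bond orders sum to 2 (valence 4) → 2 H
  atom 15: C, bond orders sum to 1 (valence 4) → 3 H
  atom 16: C, bond orders sum to 3 (valence 4) → 1 H
  atom 17: C, bond orders sum to 4 (valence 4) → 0 H
  atom 18: N, bond orders sum to 1 (valence 3) → 2 H
Total hydrogens: 18.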